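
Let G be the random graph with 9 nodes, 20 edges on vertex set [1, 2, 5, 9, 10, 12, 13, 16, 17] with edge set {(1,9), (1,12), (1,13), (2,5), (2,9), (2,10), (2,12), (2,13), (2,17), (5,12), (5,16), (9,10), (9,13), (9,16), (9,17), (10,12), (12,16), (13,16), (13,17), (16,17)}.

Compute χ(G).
Clique number ω(G) = 4 (lower bound: χ ≥ ω).
The clique on [9, 13, 16, 17] has size 4, forcing χ ≥ 4, and the coloring below uses 4 colors, so χ(G) = 4.
A valid 4-coloring: color 1: [1, 2, 16]; color 2: [9, 12]; color 3: [5, 10, 13]; color 4: [17].

χ(G) = 4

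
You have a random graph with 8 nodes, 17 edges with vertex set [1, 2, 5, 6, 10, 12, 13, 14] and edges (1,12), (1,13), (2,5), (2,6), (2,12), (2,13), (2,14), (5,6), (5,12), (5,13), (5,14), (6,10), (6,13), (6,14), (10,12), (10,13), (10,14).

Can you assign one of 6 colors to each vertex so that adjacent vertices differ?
Yes, G is 6-colorable

A valid 6-coloring: color 1: [12, 13, 14]; color 2: [1, 5, 10]; color 3: [6]; color 4: [2].
(χ(G) = 4 ≤ 6.)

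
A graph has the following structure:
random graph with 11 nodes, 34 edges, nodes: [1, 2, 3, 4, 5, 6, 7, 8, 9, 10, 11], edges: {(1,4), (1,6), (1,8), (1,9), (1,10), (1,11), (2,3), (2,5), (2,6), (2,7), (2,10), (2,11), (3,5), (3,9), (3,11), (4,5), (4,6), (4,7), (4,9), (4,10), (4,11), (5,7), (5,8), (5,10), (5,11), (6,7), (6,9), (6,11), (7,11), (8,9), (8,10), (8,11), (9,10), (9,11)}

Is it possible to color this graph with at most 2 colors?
No, G is not 2-colorable

The clique on vertices [1, 4, 6, 9, 11] has size 5 > 2, so it alone needs 5 colors.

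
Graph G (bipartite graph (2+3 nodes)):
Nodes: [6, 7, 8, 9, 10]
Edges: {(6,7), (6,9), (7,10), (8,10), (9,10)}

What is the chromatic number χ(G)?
χ(G) = 2

Clique number ω(G) = 2 (lower bound: χ ≥ ω).
The graph is bipartite (no odd cycle), so 2 colors suffice: χ(G) = 2.
A valid 2-coloring: color 1: [6, 10]; color 2: [7, 8, 9].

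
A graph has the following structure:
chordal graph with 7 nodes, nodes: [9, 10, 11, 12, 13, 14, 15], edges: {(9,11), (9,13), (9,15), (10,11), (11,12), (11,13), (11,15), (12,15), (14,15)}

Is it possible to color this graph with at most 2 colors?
No, G is not 2-colorable

The clique on vertices [9, 11, 13] has size 3 > 2, so it alone needs 3 colors.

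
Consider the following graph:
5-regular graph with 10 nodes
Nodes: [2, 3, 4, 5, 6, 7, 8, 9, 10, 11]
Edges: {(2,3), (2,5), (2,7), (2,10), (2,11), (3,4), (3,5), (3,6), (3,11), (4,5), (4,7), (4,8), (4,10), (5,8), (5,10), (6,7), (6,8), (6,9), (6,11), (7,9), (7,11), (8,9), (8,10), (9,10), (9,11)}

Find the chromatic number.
Clique number ω(G) = 4 (lower bound: χ ≥ ω).
The clique on [4, 5, 8, 10] has size 4, forcing χ ≥ 4, and the coloring below uses 4 colors, so χ(G) = 4.
A valid 4-coloring: color 1: [5, 9]; color 2: [2, 4, 6]; color 3: [10, 11]; color 4: [3, 7, 8].

χ(G) = 4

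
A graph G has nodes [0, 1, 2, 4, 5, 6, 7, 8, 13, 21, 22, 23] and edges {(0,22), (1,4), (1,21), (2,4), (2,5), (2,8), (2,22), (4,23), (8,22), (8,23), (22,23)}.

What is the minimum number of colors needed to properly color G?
Clique number ω(G) = 3 (lower bound: χ ≥ ω).
The clique on [2, 8, 22] has size 3, forcing χ ≥ 3, and the coloring below uses 3 colors, so χ(G) = 3.
A valid 3-coloring: color 1: [4, 5, 6, 7, 13, 21, 22]; color 2: [0, 1, 2, 23]; color 3: [8].

χ(G) = 3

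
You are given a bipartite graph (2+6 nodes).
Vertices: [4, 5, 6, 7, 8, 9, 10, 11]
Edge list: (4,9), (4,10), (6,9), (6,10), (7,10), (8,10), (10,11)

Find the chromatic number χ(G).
Clique number ω(G) = 2 (lower bound: χ ≥ ω).
The graph is bipartite (no odd cycle), so 2 colors suffice: χ(G) = 2.
A valid 2-coloring: color 1: [5, 9, 10]; color 2: [4, 6, 7, 8, 11].

χ(G) = 2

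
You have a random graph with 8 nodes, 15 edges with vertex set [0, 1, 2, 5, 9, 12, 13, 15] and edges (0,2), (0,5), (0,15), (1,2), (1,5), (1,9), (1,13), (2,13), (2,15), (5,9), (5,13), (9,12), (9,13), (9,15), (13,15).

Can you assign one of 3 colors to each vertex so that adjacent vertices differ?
No, G is not 3-colorable

The clique on vertices [1, 5, 9, 13] has size 4 > 3, so it alone needs 4 colors.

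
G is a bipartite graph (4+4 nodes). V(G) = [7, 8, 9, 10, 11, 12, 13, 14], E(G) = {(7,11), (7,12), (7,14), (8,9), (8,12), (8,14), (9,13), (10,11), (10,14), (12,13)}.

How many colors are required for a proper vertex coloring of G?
Clique number ω(G) = 2 (lower bound: χ ≥ ω).
The graph is bipartite (no odd cycle), so 2 colors suffice: χ(G) = 2.
A valid 2-coloring: color 1: [7, 8, 10, 13]; color 2: [9, 11, 12, 14].

χ(G) = 2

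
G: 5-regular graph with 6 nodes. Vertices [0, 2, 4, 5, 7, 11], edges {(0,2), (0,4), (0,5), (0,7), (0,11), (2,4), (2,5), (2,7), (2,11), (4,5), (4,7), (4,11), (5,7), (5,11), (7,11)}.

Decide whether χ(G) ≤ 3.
The clique on vertices [0, 2, 4, 5, 7, 11] has size 6 > 3, so it alone needs 6 colors.

No, G is not 3-colorable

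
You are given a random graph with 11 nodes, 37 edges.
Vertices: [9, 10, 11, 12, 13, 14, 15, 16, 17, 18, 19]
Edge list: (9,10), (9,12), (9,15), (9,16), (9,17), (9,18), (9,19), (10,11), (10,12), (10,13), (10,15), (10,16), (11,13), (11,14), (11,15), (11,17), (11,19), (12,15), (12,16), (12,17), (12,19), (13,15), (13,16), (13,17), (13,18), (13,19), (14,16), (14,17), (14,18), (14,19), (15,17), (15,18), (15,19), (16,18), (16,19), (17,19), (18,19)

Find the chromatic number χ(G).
Clique number ω(G) = 5 (lower bound: χ ≥ ω).
The clique on [9, 12, 15, 17, 19] has size 5, forcing χ ≥ 5, and the coloring below uses 5 colors, so χ(G) = 5.
A valid 5-coloring: color 1: [10, 19]; color 2: [15, 16]; color 3: [9, 13, 14]; color 4: [17, 18]; color 5: [11, 12].

χ(G) = 5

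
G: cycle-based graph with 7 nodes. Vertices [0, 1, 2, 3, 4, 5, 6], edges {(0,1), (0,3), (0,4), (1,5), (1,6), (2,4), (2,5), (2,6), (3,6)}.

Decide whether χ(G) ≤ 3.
Yes, G is 3-colorable

A valid 3-coloring: color 1: [1, 2, 3]; color 2: [0, 5, 6]; color 3: [4].
(χ(G) = 3 ≤ 3.)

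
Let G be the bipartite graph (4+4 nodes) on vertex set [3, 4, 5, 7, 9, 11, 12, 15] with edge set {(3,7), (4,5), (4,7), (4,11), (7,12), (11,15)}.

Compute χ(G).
Clique number ω(G) = 2 (lower bound: χ ≥ ω).
The graph is bipartite (no odd cycle), so 2 colors suffice: χ(G) = 2.
A valid 2-coloring: color 1: [3, 4, 9, 12, 15]; color 2: [5, 7, 11].

χ(G) = 2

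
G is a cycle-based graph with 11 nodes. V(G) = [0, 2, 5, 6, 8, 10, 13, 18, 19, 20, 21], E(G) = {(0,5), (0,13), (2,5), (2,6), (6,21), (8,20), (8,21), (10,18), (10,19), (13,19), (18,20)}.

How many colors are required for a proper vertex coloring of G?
Clique number ω(G) = 2 (lower bound: χ ≥ ω).
Odd cycle [10, 18, 20, 8, 21, 6, 2, 5, 0, 13, 19] needs 3 colors (χ ≥ 3).
The coloring below uses 3 colors, so χ(G) = 3.
A valid 3-coloring: color 1: [2, 10, 13, 20, 21]; color 2: [5, 6, 8, 18, 19]; color 3: [0].

χ(G) = 3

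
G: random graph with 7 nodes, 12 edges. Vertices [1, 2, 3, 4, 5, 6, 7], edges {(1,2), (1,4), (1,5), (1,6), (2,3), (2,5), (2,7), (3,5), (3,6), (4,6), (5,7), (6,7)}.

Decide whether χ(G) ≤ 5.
Yes, G is 5-colorable

A valid 5-coloring: color 1: [2, 6]; color 2: [1, 3, 7]; color 3: [4, 5].
(χ(G) = 3 ≤ 5.)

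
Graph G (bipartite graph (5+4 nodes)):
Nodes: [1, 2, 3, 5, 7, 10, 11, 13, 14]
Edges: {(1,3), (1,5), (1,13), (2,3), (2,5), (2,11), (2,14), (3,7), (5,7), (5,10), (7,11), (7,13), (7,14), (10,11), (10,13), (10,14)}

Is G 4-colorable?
Yes, G is 4-colorable

A valid 4-coloring: color 1: [1, 2, 7, 10]; color 2: [3, 5, 11, 13, 14].
(χ(G) = 2 ≤ 4.)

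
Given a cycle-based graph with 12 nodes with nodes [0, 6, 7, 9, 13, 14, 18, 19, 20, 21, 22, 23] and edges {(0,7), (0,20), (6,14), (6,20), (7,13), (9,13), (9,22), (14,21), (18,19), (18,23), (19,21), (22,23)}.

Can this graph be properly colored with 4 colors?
Yes, G is 4-colorable

A valid 4-coloring: color 1: [0, 6, 13, 18, 21, 22]; color 2: [7, 9, 14, 19, 20, 23].
(χ(G) = 2 ≤ 4.)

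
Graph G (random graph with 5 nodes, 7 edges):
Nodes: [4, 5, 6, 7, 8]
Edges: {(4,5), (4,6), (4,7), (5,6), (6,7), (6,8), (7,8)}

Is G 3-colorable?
Yes, G is 3-colorable

A valid 3-coloring: color 1: [6]; color 2: [4, 8]; color 3: [5, 7].
(χ(G) = 3 ≤ 3.)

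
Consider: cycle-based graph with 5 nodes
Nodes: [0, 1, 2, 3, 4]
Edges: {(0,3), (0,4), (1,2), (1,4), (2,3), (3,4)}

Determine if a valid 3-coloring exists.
A valid 3-coloring: color 1: [2, 4]; color 2: [1, 3]; color 3: [0].
(χ(G) = 3 ≤ 3.)

Yes, G is 3-colorable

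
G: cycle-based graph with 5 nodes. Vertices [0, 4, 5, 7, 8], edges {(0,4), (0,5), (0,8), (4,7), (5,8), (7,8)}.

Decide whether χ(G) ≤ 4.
A valid 4-coloring: color 1: [4, 8]; color 2: [0, 7]; color 3: [5].
(χ(G) = 3 ≤ 4.)

Yes, G is 4-colorable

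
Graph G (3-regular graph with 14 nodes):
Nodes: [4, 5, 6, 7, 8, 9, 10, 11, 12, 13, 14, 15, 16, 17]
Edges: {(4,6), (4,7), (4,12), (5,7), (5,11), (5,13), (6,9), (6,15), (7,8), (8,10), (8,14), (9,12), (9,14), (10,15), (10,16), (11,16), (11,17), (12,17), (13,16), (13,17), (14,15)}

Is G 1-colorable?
No, G is not 1-colorable

Edge (4,12) forces its endpoints to differ, so 1 color is not enough.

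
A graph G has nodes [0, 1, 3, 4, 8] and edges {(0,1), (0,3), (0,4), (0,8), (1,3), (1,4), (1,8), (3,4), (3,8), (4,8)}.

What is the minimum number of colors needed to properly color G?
χ(G) = 5

Clique number ω(G) = 5 (lower bound: χ ≥ ω).
The clique on [0, 1, 3, 4, 8] has size 5, forcing χ ≥ 5, and the coloring below uses 5 colors, so χ(G) = 5.
A valid 5-coloring: color 1: [3]; color 2: [8]; color 3: [1]; color 4: [0]; color 5: [4].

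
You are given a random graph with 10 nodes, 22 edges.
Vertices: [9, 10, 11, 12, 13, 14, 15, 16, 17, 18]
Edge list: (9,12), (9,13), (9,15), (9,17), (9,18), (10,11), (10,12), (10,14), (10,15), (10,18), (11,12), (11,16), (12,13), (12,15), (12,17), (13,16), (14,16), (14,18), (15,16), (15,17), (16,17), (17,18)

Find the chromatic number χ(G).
Clique number ω(G) = 4 (lower bound: χ ≥ ω).
The clique on [9, 12, 15, 17] has size 4, forcing χ ≥ 4, and the coloring below uses 4 colors, so χ(G) = 4.
A valid 4-coloring: color 1: [12, 16, 18]; color 2: [11, 13, 14, 15]; color 3: [10, 17]; color 4: [9].

χ(G) = 4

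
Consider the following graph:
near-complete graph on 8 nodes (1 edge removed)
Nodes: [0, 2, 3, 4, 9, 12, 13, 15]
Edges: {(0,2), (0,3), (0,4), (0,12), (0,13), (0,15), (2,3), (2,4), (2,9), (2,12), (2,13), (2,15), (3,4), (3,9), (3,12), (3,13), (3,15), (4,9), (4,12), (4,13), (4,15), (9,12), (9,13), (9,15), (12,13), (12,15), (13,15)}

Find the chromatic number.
Clique number ω(G) = 7 (lower bound: χ ≥ ω).
The clique on [0, 2, 3, 4, 12, 13, 15] has size 7, forcing χ ≥ 7, and the coloring below uses 7 colors, so χ(G) = 7.
A valid 7-coloring: color 1: [4]; color 2: [15]; color 3: [3]; color 4: [13]; color 5: [12]; color 6: [2]; color 7: [0, 9].

χ(G) = 7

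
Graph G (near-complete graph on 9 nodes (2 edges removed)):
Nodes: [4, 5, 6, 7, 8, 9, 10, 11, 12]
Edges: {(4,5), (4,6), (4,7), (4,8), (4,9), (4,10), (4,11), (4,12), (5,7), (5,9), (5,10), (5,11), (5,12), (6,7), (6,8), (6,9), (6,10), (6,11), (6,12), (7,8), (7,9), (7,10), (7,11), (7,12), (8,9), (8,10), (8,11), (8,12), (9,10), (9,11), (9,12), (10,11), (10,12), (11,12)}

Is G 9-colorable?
A valid 9-coloring: color 1: [12]; color 2: [7]; color 3: [9]; color 4: [11]; color 5: [10]; color 6: [4]; color 7: [5, 8]; color 8: [6].
(χ(G) = 8 ≤ 9.)

Yes, G is 9-colorable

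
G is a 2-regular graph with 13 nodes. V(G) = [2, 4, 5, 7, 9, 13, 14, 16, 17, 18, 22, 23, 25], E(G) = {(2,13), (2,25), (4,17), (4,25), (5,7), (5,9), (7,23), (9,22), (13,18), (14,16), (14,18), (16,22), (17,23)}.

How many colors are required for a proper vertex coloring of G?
Clique number ω(G) = 2 (lower bound: χ ≥ ω).
Odd cycle [5, 7, 23, 17, 4, 25, 2, 13, 18, 14, 16, 22, 9] needs 3 colors (χ ≥ 3).
The coloring below uses 3 colors, so χ(G) = 3.
A valid 3-coloring: color 1: [7, 13, 14, 17, 22, 25]; color 2: [2, 4, 5, 16, 18, 23]; color 3: [9].

χ(G) = 3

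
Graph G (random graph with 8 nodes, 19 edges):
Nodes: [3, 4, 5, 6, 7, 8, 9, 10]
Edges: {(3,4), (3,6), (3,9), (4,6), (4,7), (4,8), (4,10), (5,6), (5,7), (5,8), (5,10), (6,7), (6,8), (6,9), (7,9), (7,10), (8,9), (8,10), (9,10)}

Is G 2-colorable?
The clique on vertices [8, 9, 10] has size 3 > 2, so it alone needs 3 colors.

No, G is not 2-colorable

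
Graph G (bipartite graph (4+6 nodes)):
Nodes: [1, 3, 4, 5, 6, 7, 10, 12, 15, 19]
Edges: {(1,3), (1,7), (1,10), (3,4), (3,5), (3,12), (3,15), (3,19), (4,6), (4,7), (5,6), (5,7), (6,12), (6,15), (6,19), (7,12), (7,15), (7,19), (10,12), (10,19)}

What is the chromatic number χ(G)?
Clique number ω(G) = 2 (lower bound: χ ≥ ω).
The graph is bipartite (no odd cycle), so 2 colors suffice: χ(G) = 2.
A valid 2-coloring: color 1: [3, 6, 7, 10]; color 2: [1, 4, 5, 12, 15, 19].

χ(G) = 2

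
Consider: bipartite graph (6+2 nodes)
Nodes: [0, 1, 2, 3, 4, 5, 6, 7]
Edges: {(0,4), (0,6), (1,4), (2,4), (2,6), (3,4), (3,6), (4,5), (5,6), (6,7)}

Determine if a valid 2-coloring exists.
Yes, G is 2-colorable

A valid 2-coloring: color 1: [4, 6]; color 2: [0, 1, 2, 3, 5, 7].
(χ(G) = 2 ≤ 2.)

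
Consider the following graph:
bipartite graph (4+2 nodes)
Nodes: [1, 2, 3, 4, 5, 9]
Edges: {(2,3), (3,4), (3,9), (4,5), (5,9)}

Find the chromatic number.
χ(G) = 2

Clique number ω(G) = 2 (lower bound: χ ≥ ω).
The graph is bipartite (no odd cycle), so 2 colors suffice: χ(G) = 2.
A valid 2-coloring: color 1: [1, 3, 5]; color 2: [2, 4, 9].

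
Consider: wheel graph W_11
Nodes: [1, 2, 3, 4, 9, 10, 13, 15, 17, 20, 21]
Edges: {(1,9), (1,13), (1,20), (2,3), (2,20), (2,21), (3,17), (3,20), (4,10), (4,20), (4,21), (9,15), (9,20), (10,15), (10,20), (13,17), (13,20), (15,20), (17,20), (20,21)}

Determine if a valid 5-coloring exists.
A valid 5-coloring: color 1: [20]; color 2: [1, 2, 4, 15, 17]; color 3: [3, 9, 10, 13, 21].
(χ(G) = 3 ≤ 5.)

Yes, G is 5-colorable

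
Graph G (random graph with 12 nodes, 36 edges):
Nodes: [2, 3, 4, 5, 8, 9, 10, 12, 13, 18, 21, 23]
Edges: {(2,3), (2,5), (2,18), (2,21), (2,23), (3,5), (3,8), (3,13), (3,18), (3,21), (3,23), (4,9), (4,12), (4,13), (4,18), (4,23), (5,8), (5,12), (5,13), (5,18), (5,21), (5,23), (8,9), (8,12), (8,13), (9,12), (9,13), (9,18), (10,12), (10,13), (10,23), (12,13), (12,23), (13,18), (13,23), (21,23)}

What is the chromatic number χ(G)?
Clique number ω(G) = 5 (lower bound: χ ≥ ω).
The clique on [2, 3, 5, 21, 23] has size 5, forcing χ ≥ 5, and the coloring below uses 5 colors, so χ(G) = 5.
A valid 5-coloring: color 1: [2, 13]; color 2: [5, 9, 10]; color 3: [8, 18, 23]; color 4: [3, 12]; color 5: [4, 21].

χ(G) = 5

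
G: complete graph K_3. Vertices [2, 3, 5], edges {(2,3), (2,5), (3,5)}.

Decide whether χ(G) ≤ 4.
Yes, G is 4-colorable

A valid 4-coloring: color 1: [5]; color 2: [3]; color 3: [2].
(χ(G) = 3 ≤ 4.)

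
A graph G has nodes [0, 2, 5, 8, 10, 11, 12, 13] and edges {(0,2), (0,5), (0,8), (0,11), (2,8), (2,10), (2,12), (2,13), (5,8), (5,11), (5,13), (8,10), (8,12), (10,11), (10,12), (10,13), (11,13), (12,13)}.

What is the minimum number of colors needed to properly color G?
Clique number ω(G) = 4 (lower bound: χ ≥ ω).
The clique on [2, 8, 10, 12] has size 4, forcing χ ≥ 4, and the coloring below uses 4 colors, so χ(G) = 4.
A valid 4-coloring: color 1: [8, 13]; color 2: [0, 10]; color 3: [2, 5]; color 4: [11, 12].

χ(G) = 4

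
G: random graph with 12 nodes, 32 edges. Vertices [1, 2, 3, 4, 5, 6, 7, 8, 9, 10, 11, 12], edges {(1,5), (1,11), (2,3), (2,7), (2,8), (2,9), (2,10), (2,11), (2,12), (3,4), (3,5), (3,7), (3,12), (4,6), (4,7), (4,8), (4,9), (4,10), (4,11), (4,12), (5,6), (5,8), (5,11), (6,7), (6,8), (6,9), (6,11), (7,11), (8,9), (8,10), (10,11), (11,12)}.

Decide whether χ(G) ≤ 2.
No, G is not 2-colorable

The clique on vertices [4, 6, 8, 9] has size 4 > 2, so it alone needs 4 colors.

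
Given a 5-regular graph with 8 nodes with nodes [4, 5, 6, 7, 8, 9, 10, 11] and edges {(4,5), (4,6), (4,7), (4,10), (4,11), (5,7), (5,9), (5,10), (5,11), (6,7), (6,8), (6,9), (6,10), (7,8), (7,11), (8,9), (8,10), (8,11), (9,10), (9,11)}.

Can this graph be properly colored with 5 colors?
A valid 5-coloring: color 1: [6, 11]; color 2: [4, 9]; color 3: [5, 8]; color 4: [7, 10].
(χ(G) = 4 ≤ 5.)

Yes, G is 5-colorable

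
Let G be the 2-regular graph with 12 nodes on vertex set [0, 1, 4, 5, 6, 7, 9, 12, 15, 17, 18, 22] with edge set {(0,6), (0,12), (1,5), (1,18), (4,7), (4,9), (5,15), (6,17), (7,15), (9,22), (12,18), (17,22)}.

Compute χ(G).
χ(G) = 2

Clique number ω(G) = 2 (lower bound: χ ≥ ω).
The graph is bipartite (no odd cycle), so 2 colors suffice: χ(G) = 2.
A valid 2-coloring: color 1: [1, 4, 6, 12, 15, 22]; color 2: [0, 5, 7, 9, 17, 18].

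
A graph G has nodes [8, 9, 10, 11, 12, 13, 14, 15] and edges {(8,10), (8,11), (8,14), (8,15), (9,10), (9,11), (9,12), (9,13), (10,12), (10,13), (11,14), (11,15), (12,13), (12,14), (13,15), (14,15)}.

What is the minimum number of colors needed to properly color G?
χ(G) = 4

Clique number ω(G) = 4 (lower bound: χ ≥ ω).
The clique on [8, 11, 14, 15] has size 4, forcing χ ≥ 4, and the coloring below uses 4 colors, so χ(G) = 4.
A valid 4-coloring: color 1: [10, 14]; color 2: [8, 9]; color 3: [12, 15]; color 4: [11, 13].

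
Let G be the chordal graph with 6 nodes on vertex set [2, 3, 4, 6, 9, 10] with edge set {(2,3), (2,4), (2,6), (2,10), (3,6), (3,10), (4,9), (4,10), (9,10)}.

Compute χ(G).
Clique number ω(G) = 3 (lower bound: χ ≥ ω).
The clique on [4, 9, 10] has size 3, forcing χ ≥ 3, and the coloring below uses 3 colors, so χ(G) = 3.
A valid 3-coloring: color 1: [6, 10]; color 2: [2, 9]; color 3: [3, 4].

χ(G) = 3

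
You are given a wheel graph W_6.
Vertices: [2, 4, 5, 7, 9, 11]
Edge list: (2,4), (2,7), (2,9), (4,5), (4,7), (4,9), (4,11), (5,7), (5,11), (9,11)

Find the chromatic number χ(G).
Clique number ω(G) = 3 (lower bound: χ ≥ ω).
Odd cycle [2, 9, 11, 5, 7] needs 3 colors (χ ≥ 3).
Vertex 4 is adjacent to every vertex of [2, 5, 7, 9, 11], which already need 3 colors among themselves, so 4 needs a new color (χ ≥ 4).
The coloring below uses 4 colors, so χ(G) = 4.
A valid 4-coloring: color 1: [4]; color 2: [2, 5]; color 3: [7, 9]; color 4: [11].

χ(G) = 4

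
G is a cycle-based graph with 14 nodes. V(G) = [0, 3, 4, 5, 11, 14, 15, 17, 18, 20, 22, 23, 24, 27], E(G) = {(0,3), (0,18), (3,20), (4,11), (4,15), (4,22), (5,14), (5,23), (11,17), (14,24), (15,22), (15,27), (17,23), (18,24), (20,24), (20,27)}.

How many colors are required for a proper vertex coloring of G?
χ(G) = 3

Clique number ω(G) = 3 (lower bound: χ ≥ ω).
The clique on [4, 15, 22] has size 3, forcing χ ≥ 3, and the coloring below uses 3 colors, so χ(G) = 3.
A valid 3-coloring: color 1: [11, 14, 15, 18, 20, 23]; color 2: [0, 4, 5, 17, 24, 27]; color 3: [3, 22].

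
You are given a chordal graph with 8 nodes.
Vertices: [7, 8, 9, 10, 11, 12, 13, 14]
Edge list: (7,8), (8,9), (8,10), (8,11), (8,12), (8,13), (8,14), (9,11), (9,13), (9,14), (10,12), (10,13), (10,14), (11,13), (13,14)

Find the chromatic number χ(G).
χ(G) = 4

Clique number ω(G) = 4 (lower bound: χ ≥ ω).
The clique on [8, 9, 11, 13] has size 4, forcing χ ≥ 4, and the coloring below uses 4 colors, so χ(G) = 4.
A valid 4-coloring: color 1: [8]; color 2: [7, 12, 13]; color 3: [9, 10]; color 4: [11, 14].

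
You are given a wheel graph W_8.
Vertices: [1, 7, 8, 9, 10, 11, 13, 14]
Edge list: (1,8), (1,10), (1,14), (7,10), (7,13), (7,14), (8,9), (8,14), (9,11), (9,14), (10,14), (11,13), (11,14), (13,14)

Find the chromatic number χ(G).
Clique number ω(G) = 3 (lower bound: χ ≥ ω).
Odd cycle [13, 7, 10, 1, 8, 9, 11] needs 3 colors (χ ≥ 3).
Vertex 14 is adjacent to every vertex of [1, 7, 8, 9, 10, 11, 13], which already need 3 colors among themselves, so 14 needs a new color (χ ≥ 4).
The coloring below uses 4 colors, so χ(G) = 4.
A valid 4-coloring: color 1: [14]; color 2: [9, 10, 13]; color 3: [1, 7, 11]; color 4: [8].

χ(G) = 4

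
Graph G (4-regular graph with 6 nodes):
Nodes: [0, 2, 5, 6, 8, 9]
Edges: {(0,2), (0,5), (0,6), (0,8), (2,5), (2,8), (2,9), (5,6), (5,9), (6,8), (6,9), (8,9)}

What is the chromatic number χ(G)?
χ(G) = 3

Clique number ω(G) = 3 (lower bound: χ ≥ ω).
The clique on [0, 2, 8] has size 3, forcing χ ≥ 3, and the coloring below uses 3 colors, so χ(G) = 3.
A valid 3-coloring: color 1: [2, 6]; color 2: [5, 8]; color 3: [0, 9].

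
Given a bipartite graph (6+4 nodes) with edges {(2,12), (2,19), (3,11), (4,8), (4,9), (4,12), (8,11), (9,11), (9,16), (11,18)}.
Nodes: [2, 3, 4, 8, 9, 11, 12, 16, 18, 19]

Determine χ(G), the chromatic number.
χ(G) = 2

Clique number ω(G) = 2 (lower bound: χ ≥ ω).
The graph is bipartite (no odd cycle), so 2 colors suffice: χ(G) = 2.
A valid 2-coloring: color 1: [2, 4, 11, 16]; color 2: [3, 8, 9, 12, 18, 19].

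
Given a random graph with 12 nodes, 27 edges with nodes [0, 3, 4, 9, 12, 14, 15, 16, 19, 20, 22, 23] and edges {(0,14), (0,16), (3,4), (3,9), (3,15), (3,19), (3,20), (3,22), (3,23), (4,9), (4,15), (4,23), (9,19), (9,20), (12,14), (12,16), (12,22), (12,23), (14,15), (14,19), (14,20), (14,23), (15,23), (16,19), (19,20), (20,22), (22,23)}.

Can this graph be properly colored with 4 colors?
A valid 4-coloring: color 1: [3, 14, 16]; color 2: [0, 9, 23]; color 3: [12, 15, 20]; color 4: [4, 19, 22].
(χ(G) = 4 ≤ 4.)

Yes, G is 4-colorable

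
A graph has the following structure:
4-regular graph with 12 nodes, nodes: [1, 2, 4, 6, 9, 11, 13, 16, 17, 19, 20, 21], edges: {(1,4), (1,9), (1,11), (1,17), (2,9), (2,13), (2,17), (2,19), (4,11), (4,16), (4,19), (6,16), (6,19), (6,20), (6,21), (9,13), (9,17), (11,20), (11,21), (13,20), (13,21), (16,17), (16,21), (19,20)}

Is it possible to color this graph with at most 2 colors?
The clique on vertices [1, 9, 17] has size 3 > 2, so it alone needs 3 colors.

No, G is not 2-colorable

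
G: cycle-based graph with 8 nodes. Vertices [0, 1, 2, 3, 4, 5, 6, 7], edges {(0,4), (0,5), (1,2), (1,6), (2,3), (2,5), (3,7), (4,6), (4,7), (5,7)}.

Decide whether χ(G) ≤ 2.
Yes, G is 2-colorable

A valid 2-coloring: color 1: [1, 3, 4, 5]; color 2: [0, 2, 6, 7].
(χ(G) = 2 ≤ 2.)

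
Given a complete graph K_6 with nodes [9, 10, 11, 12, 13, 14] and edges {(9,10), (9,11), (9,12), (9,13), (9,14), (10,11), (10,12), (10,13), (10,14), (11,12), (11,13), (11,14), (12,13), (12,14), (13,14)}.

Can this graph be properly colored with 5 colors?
The clique on vertices [9, 10, 11, 12, 13, 14] has size 6 > 5, so it alone needs 6 colors.

No, G is not 5-colorable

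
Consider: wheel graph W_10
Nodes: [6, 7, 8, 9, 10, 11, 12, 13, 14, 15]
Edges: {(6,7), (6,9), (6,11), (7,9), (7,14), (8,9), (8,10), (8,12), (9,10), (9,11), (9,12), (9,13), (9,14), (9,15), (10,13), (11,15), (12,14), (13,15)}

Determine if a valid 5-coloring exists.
Yes, G is 5-colorable

A valid 5-coloring: color 1: [9]; color 2: [7, 8, 11, 13]; color 3: [6, 10, 12, 15]; color 4: [14].
(χ(G) = 4 ≤ 5.)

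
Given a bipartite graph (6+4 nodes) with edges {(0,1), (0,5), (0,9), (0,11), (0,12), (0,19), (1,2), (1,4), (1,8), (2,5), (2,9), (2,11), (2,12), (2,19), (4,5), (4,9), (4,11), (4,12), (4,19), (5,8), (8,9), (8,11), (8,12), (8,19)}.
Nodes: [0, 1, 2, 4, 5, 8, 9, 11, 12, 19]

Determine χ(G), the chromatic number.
Clique number ω(G) = 2 (lower bound: χ ≥ ω).
The graph is bipartite (no odd cycle), so 2 colors suffice: χ(G) = 2.
A valid 2-coloring: color 1: [0, 2, 4, 8]; color 2: [1, 5, 9, 11, 12, 19].

χ(G) = 2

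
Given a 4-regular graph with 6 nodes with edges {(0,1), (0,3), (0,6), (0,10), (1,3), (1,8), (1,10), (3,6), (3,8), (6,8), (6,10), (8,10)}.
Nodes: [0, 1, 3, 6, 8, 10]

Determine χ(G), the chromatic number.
χ(G) = 3

Clique number ω(G) = 3 (lower bound: χ ≥ ω).
The clique on [0, 1, 10] has size 3, forcing χ ≥ 3, and the coloring below uses 3 colors, so χ(G) = 3.
A valid 3-coloring: color 1: [3, 10]; color 2: [1, 6]; color 3: [0, 8].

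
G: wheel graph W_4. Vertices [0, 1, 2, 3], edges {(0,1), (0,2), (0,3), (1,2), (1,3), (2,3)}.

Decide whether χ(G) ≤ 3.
No, G is not 3-colorable

The clique on vertices [0, 1, 2, 3] has size 4 > 3, so it alone needs 4 colors.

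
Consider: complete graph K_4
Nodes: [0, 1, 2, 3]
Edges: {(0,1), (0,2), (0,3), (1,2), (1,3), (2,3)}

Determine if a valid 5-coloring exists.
Yes, G is 5-colorable

A valid 5-coloring: color 1: [3]; color 2: [0]; color 3: [2]; color 4: [1].
(χ(G) = 4 ≤ 5.)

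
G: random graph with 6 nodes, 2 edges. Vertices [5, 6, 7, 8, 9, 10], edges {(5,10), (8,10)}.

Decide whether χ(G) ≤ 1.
Edge (8,10) forces its endpoints to differ, so 1 color is not enough.

No, G is not 1-colorable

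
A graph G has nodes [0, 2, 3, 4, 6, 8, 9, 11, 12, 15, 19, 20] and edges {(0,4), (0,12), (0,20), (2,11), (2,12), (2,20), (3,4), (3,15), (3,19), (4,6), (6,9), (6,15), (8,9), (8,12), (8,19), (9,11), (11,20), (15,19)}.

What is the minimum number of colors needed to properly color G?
Clique number ω(G) = 3 (lower bound: χ ≥ ω).
The clique on [2, 11, 20] has size 3, forcing χ ≥ 3, and the coloring below uses 3 colors, so χ(G) = 3.
A valid 3-coloring: color 1: [4, 9, 12, 19, 20]; color 2: [0, 3, 6, 8, 11]; color 3: [2, 15].

χ(G) = 3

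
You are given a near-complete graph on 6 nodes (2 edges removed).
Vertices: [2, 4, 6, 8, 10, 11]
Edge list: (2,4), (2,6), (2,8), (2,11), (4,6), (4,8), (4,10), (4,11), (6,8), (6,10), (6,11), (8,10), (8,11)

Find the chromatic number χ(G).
χ(G) = 5

Clique number ω(G) = 5 (lower bound: χ ≥ ω).
The clique on [2, 4, 6, 8, 11] has size 5, forcing χ ≥ 5, and the coloring below uses 5 colors, so χ(G) = 5.
A valid 5-coloring: color 1: [6]; color 2: [4]; color 3: [8]; color 4: [10, 11]; color 5: [2].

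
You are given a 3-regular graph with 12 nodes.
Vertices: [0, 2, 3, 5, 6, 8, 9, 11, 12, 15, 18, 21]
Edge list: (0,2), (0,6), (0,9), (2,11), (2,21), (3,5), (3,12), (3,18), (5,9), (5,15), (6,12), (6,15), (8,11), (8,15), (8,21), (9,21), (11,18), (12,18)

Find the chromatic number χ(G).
Clique number ω(G) = 3 (lower bound: χ ≥ ω).
The clique on [3, 12, 18] has size 3, forcing χ ≥ 3, and the coloring below uses 3 colors, so χ(G) = 3.
A valid 3-coloring: color 1: [0, 3, 11, 15, 21]; color 2: [2, 5, 6, 8, 18]; color 3: [9, 12].

χ(G) = 3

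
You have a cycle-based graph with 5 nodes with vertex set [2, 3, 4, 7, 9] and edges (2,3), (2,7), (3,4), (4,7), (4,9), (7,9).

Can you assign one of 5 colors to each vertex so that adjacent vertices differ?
A valid 5-coloring: color 1: [3, 7]; color 2: [2, 4]; color 3: [9].
(χ(G) = 3 ≤ 5.)

Yes, G is 5-colorable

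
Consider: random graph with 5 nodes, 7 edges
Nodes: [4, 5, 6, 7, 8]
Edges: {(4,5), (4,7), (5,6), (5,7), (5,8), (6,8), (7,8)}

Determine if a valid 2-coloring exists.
No, G is not 2-colorable

The clique on vertices [5, 6, 8] has size 3 > 2, so it alone needs 3 colors.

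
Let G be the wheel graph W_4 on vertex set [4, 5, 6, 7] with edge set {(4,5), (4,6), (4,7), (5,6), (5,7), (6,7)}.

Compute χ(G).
χ(G) = 4

Clique number ω(G) = 4 (lower bound: χ ≥ ω).
The clique on [4, 5, 6, 7] has size 4, forcing χ ≥ 4, and the coloring below uses 4 colors, so χ(G) = 4.
A valid 4-coloring: color 1: [6]; color 2: [4]; color 3: [7]; color 4: [5].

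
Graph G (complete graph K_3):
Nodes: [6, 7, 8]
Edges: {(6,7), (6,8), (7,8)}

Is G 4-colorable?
Yes, G is 4-colorable

A valid 4-coloring: color 1: [8]; color 2: [6]; color 3: [7].
(χ(G) = 3 ≤ 4.)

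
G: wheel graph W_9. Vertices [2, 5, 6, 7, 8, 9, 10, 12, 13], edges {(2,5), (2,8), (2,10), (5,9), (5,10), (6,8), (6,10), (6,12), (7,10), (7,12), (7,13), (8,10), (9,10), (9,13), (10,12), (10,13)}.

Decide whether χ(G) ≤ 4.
A valid 4-coloring: color 1: [10]; color 2: [5, 8, 12, 13]; color 3: [2, 6, 7, 9].
(χ(G) = 3 ≤ 4.)

Yes, G is 4-colorable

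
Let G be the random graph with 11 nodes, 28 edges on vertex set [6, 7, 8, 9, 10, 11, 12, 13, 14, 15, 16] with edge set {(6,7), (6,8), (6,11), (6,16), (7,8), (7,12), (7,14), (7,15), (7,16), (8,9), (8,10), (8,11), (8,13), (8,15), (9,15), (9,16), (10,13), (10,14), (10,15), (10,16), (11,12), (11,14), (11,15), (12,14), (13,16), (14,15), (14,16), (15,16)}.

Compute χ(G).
χ(G) = 4

Clique number ω(G) = 4 (lower bound: χ ≥ ω).
The clique on [10, 14, 15, 16] has size 4, forcing χ ≥ 4, and the coloring below uses 4 colors, so χ(G) = 4.
A valid 4-coloring: color 1: [6, 12, 13, 15]; color 2: [8, 16]; color 3: [9, 14]; color 4: [7, 10, 11].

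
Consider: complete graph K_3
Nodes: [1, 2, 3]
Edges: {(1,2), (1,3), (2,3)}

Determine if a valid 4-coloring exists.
A valid 4-coloring: color 1: [2]; color 2: [3]; color 3: [1].
(χ(G) = 3 ≤ 4.)

Yes, G is 4-colorable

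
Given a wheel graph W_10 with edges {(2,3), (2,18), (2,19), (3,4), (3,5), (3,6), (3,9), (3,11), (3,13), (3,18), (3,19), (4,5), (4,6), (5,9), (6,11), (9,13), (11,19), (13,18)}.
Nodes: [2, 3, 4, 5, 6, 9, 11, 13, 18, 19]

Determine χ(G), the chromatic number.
Clique number ω(G) = 3 (lower bound: χ ≥ ω).
Odd cycle [2, 18, 13, 9, 5, 4, 6, 11, 19] needs 3 colors (χ ≥ 3).
Vertex 3 is adjacent to every vertex of [2, 4, 5, 6, 9, 11, 13, 18, 19], which already need 3 colors among themselves, so 3 needs a new color (χ ≥ 4).
The coloring below uses 4 colors, so χ(G) = 4.
A valid 4-coloring: color 1: [3]; color 2: [2, 5, 11, 13]; color 3: [4, 9, 18, 19]; color 4: [6].

χ(G) = 4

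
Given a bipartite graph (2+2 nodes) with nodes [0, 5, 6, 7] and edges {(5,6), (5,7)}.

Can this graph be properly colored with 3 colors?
Yes, G is 3-colorable

A valid 3-coloring: color 1: [0, 5]; color 2: [6, 7].
(χ(G) = 2 ≤ 3.)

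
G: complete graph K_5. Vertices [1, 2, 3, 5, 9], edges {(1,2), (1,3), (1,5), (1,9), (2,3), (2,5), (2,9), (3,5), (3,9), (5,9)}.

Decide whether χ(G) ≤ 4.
The clique on vertices [1, 2, 3, 5, 9] has size 5 > 4, so it alone needs 5 colors.

No, G is not 4-colorable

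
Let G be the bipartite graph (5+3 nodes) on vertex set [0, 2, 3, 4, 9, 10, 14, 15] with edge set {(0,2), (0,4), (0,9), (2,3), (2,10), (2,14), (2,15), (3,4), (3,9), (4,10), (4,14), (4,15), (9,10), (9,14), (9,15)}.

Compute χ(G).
χ(G) = 2

Clique number ω(G) = 2 (lower bound: χ ≥ ω).
The graph is bipartite (no odd cycle), so 2 colors suffice: χ(G) = 2.
A valid 2-coloring: color 1: [2, 4, 9]; color 2: [0, 3, 10, 14, 15].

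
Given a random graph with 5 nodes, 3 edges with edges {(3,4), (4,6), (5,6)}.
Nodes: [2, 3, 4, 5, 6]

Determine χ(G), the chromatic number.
χ(G) = 2

Clique number ω(G) = 2 (lower bound: χ ≥ ω).
The graph is bipartite (no odd cycle), so 2 colors suffice: χ(G) = 2.
A valid 2-coloring: color 1: [2, 4, 5]; color 2: [3, 6].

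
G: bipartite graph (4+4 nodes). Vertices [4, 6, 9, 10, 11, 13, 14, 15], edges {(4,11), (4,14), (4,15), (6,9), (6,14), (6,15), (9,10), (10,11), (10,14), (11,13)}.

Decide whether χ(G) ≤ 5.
A valid 5-coloring: color 1: [9, 11, 14, 15]; color 2: [4, 6, 10, 13].
(χ(G) = 2 ≤ 5.)

Yes, G is 5-colorable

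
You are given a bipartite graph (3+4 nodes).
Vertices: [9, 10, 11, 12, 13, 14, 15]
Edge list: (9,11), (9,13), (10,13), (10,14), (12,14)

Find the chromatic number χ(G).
Clique number ω(G) = 2 (lower bound: χ ≥ ω).
The graph is bipartite (no odd cycle), so 2 colors suffice: χ(G) = 2.
A valid 2-coloring: color 1: [9, 10, 12, 15]; color 2: [11, 13, 14].

χ(G) = 2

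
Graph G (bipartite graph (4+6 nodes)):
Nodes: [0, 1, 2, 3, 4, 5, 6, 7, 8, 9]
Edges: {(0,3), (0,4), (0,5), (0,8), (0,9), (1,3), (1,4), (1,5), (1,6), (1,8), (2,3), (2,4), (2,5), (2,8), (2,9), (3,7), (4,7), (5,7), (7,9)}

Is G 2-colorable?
A valid 2-coloring: color 1: [0, 1, 2, 7]; color 2: [3, 4, 5, 6, 8, 9].
(χ(G) = 2 ≤ 2.)

Yes, G is 2-colorable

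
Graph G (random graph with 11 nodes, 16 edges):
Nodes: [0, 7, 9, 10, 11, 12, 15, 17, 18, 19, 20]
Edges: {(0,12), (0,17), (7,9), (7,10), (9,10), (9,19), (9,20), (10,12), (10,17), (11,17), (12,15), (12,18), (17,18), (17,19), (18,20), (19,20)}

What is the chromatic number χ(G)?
Clique number ω(G) = 3 (lower bound: χ ≥ ω).
The clique on [7, 9, 10] has size 3, forcing χ ≥ 3, and the coloring below uses 3 colors, so χ(G) = 3.
A valid 3-coloring: color 1: [9, 12, 17]; color 2: [0, 10, 11, 15, 20]; color 3: [7, 18, 19].

χ(G) = 3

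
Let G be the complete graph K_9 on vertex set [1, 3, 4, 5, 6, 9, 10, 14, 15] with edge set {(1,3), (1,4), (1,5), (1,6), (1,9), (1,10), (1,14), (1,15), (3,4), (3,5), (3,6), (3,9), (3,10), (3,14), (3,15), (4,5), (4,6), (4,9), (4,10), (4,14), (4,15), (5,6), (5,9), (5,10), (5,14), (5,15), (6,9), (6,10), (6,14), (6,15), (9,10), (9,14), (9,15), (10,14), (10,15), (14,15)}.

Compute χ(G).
Clique number ω(G) = 9 (lower bound: χ ≥ ω).
The clique on [1, 3, 4, 5, 6, 9, 10, 14, 15] has size 9, forcing χ ≥ 9, and the coloring below uses 9 colors, so χ(G) = 9.
A valid 9-coloring: color 1: [6]; color 2: [1]; color 3: [10]; color 4: [5]; color 5: [9]; color 6: [4]; color 7: [14]; color 8: [15]; color 9: [3].

χ(G) = 9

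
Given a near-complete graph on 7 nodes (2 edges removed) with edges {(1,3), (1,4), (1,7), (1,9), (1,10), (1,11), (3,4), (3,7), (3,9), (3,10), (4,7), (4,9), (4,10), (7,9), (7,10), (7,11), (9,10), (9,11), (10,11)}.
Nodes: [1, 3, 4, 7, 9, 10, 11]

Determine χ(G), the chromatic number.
χ(G) = 6

Clique number ω(G) = 6 (lower bound: χ ≥ ω).
The clique on [1, 3, 4, 7, 9, 10] has size 6, forcing χ ≥ 6, and the coloring below uses 6 colors, so χ(G) = 6.
A valid 6-coloring: color 1: [9]; color 2: [7]; color 3: [1]; color 4: [10]; color 5: [3, 11]; color 6: [4].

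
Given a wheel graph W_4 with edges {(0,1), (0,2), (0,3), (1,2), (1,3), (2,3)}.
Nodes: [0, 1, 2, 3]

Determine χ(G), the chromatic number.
Clique number ω(G) = 4 (lower bound: χ ≥ ω).
The clique on [0, 1, 2, 3] has size 4, forcing χ ≥ 4, and the coloring below uses 4 colors, so χ(G) = 4.
A valid 4-coloring: color 1: [3]; color 2: [0]; color 3: [1]; color 4: [2].

χ(G) = 4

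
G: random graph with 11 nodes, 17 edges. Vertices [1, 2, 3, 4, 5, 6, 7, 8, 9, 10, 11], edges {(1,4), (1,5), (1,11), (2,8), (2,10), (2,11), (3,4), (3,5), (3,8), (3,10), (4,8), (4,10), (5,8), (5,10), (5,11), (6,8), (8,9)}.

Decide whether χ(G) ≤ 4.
A valid 4-coloring: color 1: [7, 8, 10, 11]; color 2: [2, 4, 5, 6, 9]; color 3: [1, 3].
(χ(G) = 3 ≤ 4.)

Yes, G is 4-colorable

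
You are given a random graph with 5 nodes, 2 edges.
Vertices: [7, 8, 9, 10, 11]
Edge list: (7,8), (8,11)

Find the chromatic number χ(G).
Clique number ω(G) = 2 (lower bound: χ ≥ ω).
The graph is bipartite (no odd cycle), so 2 colors suffice: χ(G) = 2.
A valid 2-coloring: color 1: [8, 9, 10]; color 2: [7, 11].

χ(G) = 2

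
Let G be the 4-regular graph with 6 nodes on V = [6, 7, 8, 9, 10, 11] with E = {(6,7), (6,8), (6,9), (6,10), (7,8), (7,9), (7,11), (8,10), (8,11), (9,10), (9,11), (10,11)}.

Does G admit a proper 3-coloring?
A valid 3-coloring: color 1: [8, 9]; color 2: [7, 10]; color 3: [6, 11].
(χ(G) = 3 ≤ 3.)

Yes, G is 3-colorable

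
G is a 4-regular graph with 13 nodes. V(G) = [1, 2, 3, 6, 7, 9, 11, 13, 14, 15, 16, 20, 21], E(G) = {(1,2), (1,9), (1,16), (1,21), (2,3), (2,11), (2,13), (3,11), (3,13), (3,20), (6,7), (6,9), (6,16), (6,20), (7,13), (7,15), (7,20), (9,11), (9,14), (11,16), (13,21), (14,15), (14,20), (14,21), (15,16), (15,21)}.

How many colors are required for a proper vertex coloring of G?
χ(G) = 3

Clique number ω(G) = 3 (lower bound: χ ≥ ω).
The clique on [2, 3, 11] has size 3, forcing χ ≥ 3, and the coloring below uses 3 colors, so χ(G) = 3.
A valid 3-coloring: color 1: [3, 7, 9, 16, 21]; color 2: [1, 6, 11, 13, 14]; color 3: [2, 15, 20].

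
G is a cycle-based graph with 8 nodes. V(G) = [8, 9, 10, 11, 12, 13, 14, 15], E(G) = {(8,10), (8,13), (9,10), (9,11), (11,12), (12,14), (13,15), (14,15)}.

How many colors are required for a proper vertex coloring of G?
χ(G) = 2

Clique number ω(G) = 2 (lower bound: χ ≥ ω).
The graph is bipartite (no odd cycle), so 2 colors suffice: χ(G) = 2.
A valid 2-coloring: color 1: [8, 9, 12, 15]; color 2: [10, 11, 13, 14].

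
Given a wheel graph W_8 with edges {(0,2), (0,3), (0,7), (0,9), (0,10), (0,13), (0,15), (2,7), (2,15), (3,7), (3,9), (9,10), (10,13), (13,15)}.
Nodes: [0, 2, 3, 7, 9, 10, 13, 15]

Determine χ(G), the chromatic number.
Clique number ω(G) = 3 (lower bound: χ ≥ ω).
Odd cycle [10, 13, 15, 2, 7, 3, 9] needs 3 colors (χ ≥ 3).
Vertex 0 is adjacent to every vertex of [2, 3, 7, 9, 10, 13, 15], which already need 3 colors among themselves, so 0 needs a new color (χ ≥ 4).
The coloring below uses 4 colors, so χ(G) = 4.
A valid 4-coloring: color 1: [0]; color 2: [3, 10, 15]; color 3: [2, 9, 13]; color 4: [7].

χ(G) = 4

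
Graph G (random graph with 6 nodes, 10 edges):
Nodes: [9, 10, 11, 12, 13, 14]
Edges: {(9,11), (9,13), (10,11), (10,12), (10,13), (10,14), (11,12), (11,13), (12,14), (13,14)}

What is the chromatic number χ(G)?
Clique number ω(G) = 3 (lower bound: χ ≥ ω).
The clique on [9, 11, 13] has size 3, forcing χ ≥ 3, and the coloring below uses 3 colors, so χ(G) = 3.
A valid 3-coloring: color 1: [11, 14]; color 2: [9, 10]; color 3: [12, 13].

χ(G) = 3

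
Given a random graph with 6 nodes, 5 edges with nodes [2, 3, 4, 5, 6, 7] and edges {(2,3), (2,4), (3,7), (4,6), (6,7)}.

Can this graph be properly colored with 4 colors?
A valid 4-coloring: color 1: [2, 5, 6]; color 2: [4, 7]; color 3: [3].
(χ(G) = 3 ≤ 4.)

Yes, G is 4-colorable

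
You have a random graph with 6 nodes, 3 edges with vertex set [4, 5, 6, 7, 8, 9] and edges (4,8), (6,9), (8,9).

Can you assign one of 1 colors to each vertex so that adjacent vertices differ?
No, G is not 1-colorable

Edge (8,9) forces its endpoints to differ, so 1 color is not enough.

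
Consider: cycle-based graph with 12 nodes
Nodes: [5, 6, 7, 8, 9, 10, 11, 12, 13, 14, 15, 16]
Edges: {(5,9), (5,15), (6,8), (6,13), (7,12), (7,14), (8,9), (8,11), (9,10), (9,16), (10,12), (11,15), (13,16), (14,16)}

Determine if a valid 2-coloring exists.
No, G is not 2-colorable

Odd cycle [8, 6, 13, 16, 9] needs 3 colors (χ ≥ 3).
Hence χ(G) ≥ 3 > 2, so no proper 2-coloring exists.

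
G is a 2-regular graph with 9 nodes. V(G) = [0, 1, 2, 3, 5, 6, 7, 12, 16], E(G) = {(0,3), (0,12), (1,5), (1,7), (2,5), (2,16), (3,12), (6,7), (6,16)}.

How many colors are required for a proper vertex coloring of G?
Clique number ω(G) = 3 (lower bound: χ ≥ ω).
The clique on [0, 3, 12] has size 3, forcing χ ≥ 3, and the coloring below uses 3 colors, so χ(G) = 3.
A valid 3-coloring: color 1: [1, 2, 6, 12]; color 2: [0, 5, 7, 16]; color 3: [3].

χ(G) = 3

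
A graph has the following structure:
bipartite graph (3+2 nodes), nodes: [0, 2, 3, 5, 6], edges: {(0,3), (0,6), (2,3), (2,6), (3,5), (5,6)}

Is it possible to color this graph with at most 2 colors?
Yes, G is 2-colorable

A valid 2-coloring: color 1: [3, 6]; color 2: [0, 2, 5].
(χ(G) = 2 ≤ 2.)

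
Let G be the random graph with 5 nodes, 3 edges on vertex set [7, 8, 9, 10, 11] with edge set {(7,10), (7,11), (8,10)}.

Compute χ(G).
χ(G) = 2

Clique number ω(G) = 2 (lower bound: χ ≥ ω).
The graph is bipartite (no odd cycle), so 2 colors suffice: χ(G) = 2.
A valid 2-coloring: color 1: [7, 8, 9]; color 2: [10, 11].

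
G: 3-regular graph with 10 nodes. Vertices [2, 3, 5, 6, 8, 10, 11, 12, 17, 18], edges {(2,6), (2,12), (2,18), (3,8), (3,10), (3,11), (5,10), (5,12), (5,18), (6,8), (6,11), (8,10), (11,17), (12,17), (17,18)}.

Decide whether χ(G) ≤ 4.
A valid 4-coloring: color 1: [8, 11, 12, 18]; color 2: [2, 10, 17]; color 3: [3, 5, 6].
(χ(G) = 3 ≤ 4.)

Yes, G is 4-colorable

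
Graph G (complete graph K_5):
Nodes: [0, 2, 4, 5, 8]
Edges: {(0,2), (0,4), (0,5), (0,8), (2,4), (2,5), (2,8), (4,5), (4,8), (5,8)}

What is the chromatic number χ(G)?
Clique number ω(G) = 5 (lower bound: χ ≥ ω).
The clique on [0, 2, 4, 5, 8] has size 5, forcing χ ≥ 5, and the coloring below uses 5 colors, so χ(G) = 5.
A valid 5-coloring: color 1: [2]; color 2: [5]; color 3: [0]; color 4: [4]; color 5: [8].

χ(G) = 5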